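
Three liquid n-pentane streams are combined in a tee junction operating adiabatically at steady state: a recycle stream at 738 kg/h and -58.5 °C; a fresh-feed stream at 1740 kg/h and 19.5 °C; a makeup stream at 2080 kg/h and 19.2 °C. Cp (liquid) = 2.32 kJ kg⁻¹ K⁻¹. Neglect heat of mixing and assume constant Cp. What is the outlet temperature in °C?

Energy balance with Q = 0: Σ ṁᵢCp,ᵢ(T_out − Tᵢ) = 0
T_out = Σ ṁᵢCp,ᵢTᵢ / Σ ṁᵢCp,ᵢ
      = 71208 / 10575 = 6.7339 °C

T_out = 6.73 °C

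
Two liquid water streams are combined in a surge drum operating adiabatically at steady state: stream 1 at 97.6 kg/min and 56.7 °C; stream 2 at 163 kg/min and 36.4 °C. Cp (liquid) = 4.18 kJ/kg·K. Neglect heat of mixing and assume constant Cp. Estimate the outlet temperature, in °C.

T_out = 44.0 °C

Adiabatic, steady state ⇒ Σ ṁᵢCp,ᵢ(T_out − Tᵢ) = 0
Σ ṁᵢCp,ᵢTᵢ = 97.6×4.18×56.7 + 163×4.18×36.4 = 47933
Σ ṁᵢCp,ᵢ = 97.6×4.18 + 163×4.18 = 1089.3
T_out = 47933 / 1089.3 = 44.003 °C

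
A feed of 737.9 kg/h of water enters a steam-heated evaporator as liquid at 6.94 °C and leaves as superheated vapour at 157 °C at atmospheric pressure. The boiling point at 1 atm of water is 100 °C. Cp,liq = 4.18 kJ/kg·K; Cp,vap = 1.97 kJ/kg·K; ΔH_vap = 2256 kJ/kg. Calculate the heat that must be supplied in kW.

liquid 6.94→100 °C: 388.99 kJ/kg
vaporisation at 100 °C: 2256 kJ/kg
vapour 100→157 °C: 112.29 kJ/kg
Δh = 388.99 + 2256 + 112.29 = 2757.3 kJ/kg
Q = ṁ·Δh = 737.9 kg/h × 2757.3 kJ/kg = 2.0346e+06 kJ/h
|Q| = 565.17 kW

Q = 565 kW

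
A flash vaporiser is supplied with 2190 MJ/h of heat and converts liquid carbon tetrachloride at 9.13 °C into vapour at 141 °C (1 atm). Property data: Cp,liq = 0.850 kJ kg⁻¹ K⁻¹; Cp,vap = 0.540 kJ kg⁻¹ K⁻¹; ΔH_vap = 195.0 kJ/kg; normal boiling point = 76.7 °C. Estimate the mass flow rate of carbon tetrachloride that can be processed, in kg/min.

Δh = 0.850×(76.7−9.13) + 195.0 + 0.540×(141−76.7) = 287.16 kJ/kg
Q = 2190 MJ/h = 608.33 kJ/s = 36500 kJ/min
ṁ = Q/Δh = 36500 / 287.16 = 127.11 kg/min

ṁ = 127 kg/min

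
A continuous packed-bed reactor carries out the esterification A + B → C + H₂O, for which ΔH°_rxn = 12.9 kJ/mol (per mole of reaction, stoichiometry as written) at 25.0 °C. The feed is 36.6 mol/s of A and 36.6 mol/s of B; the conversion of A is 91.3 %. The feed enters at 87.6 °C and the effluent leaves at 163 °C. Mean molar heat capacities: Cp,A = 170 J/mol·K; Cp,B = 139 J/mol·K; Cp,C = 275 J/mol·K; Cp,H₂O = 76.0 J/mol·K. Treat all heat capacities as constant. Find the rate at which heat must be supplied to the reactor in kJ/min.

Extent of reaction ξ = 0.913 × 36.6 = 33.416 mol/s
Reaction term: ξ·ΔH°_rxn = 33.416 × 12.9 = 431.06 kJ/s
Sensible, feed 87.6→25 °C: -707.97 kJ/s
Outlet flows (mol/s): A 3.1842, B 3.1842, C 33.416, H₂O 33.416
Sensible, products 25→163 °C: 1754.4 kJ/s
Q = ΔH = 1477.5 kJ/s = 1477.5 kW
Heat supplied = 88648 kJ/min

Q_in = 88600 kJ/min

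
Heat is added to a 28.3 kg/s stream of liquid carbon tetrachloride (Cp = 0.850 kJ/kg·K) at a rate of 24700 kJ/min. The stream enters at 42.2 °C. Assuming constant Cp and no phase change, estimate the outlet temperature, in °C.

T_out = 59.3 °C

Q = 24700 kJ/min = 411.67 kJ/s
ΔT = Q/(ṁ·Cp) = 411.67/(28.3×0.850) = 17.114 K
T_out = 42.2 + 17.114 = 59.314 °C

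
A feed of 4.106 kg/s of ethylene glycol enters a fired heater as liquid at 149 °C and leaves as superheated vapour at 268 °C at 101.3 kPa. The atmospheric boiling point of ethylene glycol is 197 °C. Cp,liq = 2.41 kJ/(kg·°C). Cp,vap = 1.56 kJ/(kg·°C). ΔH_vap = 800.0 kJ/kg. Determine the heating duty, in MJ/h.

liquid 149→197 °C: 115.68 kJ/kg
vaporisation at 197 °C: 800 kJ/kg
vapour 197→268 °C: 110.76 kJ/kg
Δh = 115.68 + 800 + 110.76 = 1026.4 kJ/kg
Q = ṁ·Δh = 4.106 kg/s × 1026.4 kJ/kg = 4214.6 kJ/s
|Q| = 4214.6 kW = 15172 MJ/h

Q = 15200 MJ/h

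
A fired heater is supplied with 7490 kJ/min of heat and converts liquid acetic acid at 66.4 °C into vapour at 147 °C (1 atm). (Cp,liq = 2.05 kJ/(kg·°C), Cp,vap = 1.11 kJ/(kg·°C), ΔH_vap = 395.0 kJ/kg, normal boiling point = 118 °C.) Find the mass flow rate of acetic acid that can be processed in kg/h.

ṁ = 843 kg/h

Δh = 2.05×(118−66.4) + 395.0 + 1.11×(147−118) = 532.97 kJ/kg
Q = 7490 kJ/min = 124.83 kJ/s = 449400 kJ/h
ṁ = Q/Δh = 449400 / 532.97 = 843.2 kg/h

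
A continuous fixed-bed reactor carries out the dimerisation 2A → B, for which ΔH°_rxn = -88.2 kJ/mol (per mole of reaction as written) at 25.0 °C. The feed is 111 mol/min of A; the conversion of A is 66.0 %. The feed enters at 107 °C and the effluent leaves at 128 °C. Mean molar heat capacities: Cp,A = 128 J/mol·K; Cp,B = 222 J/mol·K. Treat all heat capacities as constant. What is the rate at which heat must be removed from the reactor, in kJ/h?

Q_out = 184000 kJ/h

Extent of reaction ξ = 0.660 × 111 / 2 = 36.63 mol/min
Reaction term: ξ·ΔH°_rxn = 36.63 × -88.2 = -3230.8 kJ/min
Sensible, feed 107→25 °C: -1165.1 kJ/min
Outlet flows (mol/min): A 37.74, B 36.63
Sensible, products 25→128 °C: 1335.1 kJ/min
Q = ΔH = -3060.7 kJ/min = -51.011 kW
Heat removed = 183640 kJ/h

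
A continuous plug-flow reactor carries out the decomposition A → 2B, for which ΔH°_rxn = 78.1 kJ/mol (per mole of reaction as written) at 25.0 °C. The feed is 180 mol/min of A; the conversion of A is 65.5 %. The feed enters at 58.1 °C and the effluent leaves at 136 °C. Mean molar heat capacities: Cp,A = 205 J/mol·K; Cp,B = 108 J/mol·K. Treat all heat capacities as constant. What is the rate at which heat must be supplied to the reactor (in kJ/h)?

Q_in = 734000 kJ/h

Extent of reaction ξ = 0.655 × 180 = 117.9 mol/min
Reaction term: ξ·ΔH°_rxn = 117.9 × 78.1 = 9208 kJ/min
Sensible, feed 58.1→25 °C: -1221.4 kJ/min
Outlet flows (mol/min): A 62.1, B 235.8
Sensible, products 25→136 °C: 4239.9 kJ/min
Q = ΔH = 12226 kJ/min = 203.77 kW
Heat supplied = 733590 kJ/h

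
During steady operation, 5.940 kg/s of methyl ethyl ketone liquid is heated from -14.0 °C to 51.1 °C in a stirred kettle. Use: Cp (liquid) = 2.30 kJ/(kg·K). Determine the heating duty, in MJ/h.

Q = ṁ·Cp·ΔT = 5.940 × 2.30 × (51.1 − -14.0) = 889.4 kJ/s
Heating duty = 3201.8 MJ/h

Q = 3200 MJ/h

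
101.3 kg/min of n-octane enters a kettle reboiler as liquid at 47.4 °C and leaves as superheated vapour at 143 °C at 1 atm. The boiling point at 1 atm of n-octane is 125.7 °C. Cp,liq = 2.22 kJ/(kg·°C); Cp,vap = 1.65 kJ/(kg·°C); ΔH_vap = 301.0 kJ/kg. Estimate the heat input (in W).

Q = 850000 W

liquid 47.4→125.7 °C: 173.83 kJ/kg
vaporisation at 125.7 °C: 301 kJ/kg
vapour 125.7→143 °C: 28.545 kJ/kg
Δh = 173.83 + 301 + 28.545 = 503.37 kJ/kg
Q = ṁ·Δh = 101.3 kg/min × 503.37 kJ/kg = 50991 kJ/min
|Q| = 849.86 kW = 849860 W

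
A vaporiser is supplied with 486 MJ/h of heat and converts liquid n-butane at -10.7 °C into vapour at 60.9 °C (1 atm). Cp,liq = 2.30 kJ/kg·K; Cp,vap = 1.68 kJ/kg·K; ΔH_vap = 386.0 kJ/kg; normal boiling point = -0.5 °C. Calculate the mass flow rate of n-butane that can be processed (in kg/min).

Δh = 2.30×(-0.5−-10.7) + 386.0 + 1.68×(60.9−-0.5) = 512.61 kJ/kg
Q = 486 MJ/h = 135 kJ/s = 8100 kJ/min
ṁ = Q/Δh = 8100 / 512.61 = 15.801 kg/min

ṁ = 15.8 kg/min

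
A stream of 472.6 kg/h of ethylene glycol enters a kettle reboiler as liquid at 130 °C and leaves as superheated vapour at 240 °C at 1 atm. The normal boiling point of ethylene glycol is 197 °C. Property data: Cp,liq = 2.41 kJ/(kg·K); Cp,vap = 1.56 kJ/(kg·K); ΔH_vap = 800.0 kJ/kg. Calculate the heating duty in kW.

Q = 135 kW

liquid 130→197 °C: 161.47 kJ/kg
vaporisation at 197 °C: 800 kJ/kg
vapour 197→240 °C: 67.08 kJ/kg
Δh = 161.47 + 800 + 67.08 = 1028.5 kJ/kg
Q = ṁ·Δh = 472.6 kg/h × 1028.5 kJ/kg = 486090 kJ/h
|Q| = 135.03 kW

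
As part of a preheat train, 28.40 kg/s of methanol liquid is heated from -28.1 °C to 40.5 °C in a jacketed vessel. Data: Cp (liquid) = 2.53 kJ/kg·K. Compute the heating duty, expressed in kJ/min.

Q = 296000 kJ/min

Q = ṁ·Cp·ΔT = 28.40 × 2.53 × (40.5 − -28.1) = 4929 kJ/s
Heating duty = 295740 kJ/min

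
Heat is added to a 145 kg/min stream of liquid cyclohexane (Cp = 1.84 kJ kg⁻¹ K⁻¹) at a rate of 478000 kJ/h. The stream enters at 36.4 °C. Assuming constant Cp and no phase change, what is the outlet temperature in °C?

T_out = 66.3 °C

Q = 478000 kJ/h = 7966.7 kJ/min
ΔT = Q/(ṁ·Cp) = 7966.7/(145×1.84) = 29.86 K
T_out = 36.4 + 29.86 = 66.26 °C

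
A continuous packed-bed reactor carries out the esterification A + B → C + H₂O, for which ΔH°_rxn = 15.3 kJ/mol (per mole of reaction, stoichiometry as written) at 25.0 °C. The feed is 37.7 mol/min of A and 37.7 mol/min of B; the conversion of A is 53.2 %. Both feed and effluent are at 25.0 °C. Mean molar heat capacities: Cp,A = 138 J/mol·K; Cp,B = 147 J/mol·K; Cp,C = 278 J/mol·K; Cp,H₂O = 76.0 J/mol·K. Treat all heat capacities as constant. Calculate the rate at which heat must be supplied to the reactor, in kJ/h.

Q_in = 18400 kJ/h

Extent of reaction ξ = 0.532 × 37.7 = 20.056 mol/min
Reaction term: ξ·ΔH°_rxn = 20.056 × 15.3 = 306.86 kJ/min
Q = ΔH = 306.86 kJ/min = 5.1144 kW
Heat supplied = 18412 kJ/h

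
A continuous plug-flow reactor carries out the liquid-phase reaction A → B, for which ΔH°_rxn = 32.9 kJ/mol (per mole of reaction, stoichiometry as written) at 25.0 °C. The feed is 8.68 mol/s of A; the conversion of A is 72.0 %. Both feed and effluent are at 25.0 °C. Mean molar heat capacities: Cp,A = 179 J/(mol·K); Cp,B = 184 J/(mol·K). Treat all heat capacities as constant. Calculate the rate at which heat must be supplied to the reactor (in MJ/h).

Extent of reaction ξ = 0.720 × 8.68 = 6.2496 mol/s
Reaction term: ξ·ΔH°_rxn = 6.2496 × 32.9 = 205.61 kJ/s
Q = ΔH = 205.61 kJ/s = 205.61 kW
Heat supplied = 740.2 MJ/h

Q_in = 740 MJ/h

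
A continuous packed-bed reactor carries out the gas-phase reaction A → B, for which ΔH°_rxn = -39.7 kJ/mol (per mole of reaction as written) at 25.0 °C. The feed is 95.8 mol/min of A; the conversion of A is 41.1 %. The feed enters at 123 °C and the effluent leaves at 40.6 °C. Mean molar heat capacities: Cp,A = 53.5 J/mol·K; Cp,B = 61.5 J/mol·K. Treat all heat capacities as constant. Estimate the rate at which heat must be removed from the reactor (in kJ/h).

Q_out = 119000 kJ/h

Extent of reaction ξ = 0.411 × 95.8 = 39.374 mol/min
Reaction term: ξ·ΔH°_rxn = 39.374 × -39.7 = -1563.1 kJ/min
Sensible, feed 123→25 °C: -502.28 kJ/min
Outlet flows (mol/min): A 56.426, B 39.374
Sensible, products 25→40.6 °C: 84.869 kJ/min
Q = ΔH = -1980.6 kJ/min = -33.009 kW
Heat removed = 118830 kJ/h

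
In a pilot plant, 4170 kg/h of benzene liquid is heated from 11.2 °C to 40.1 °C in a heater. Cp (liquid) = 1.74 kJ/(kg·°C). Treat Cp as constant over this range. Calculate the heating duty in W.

Q = 58200 W

Q = ṁ·Cp·ΔT = 4170 × 1.74 × (40.1 − 11.2) = 209690 kJ/h
Converting: 209690 / 3600 s = 58.248 kW
Heating duty = 58248 W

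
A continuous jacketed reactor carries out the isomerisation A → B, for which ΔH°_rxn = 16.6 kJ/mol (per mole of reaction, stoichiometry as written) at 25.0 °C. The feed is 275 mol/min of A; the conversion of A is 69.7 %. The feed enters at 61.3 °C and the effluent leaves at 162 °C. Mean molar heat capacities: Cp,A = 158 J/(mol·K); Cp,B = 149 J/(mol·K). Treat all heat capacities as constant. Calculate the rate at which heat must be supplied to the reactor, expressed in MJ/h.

Q_in = 439 MJ/h

Extent of reaction ξ = 0.697 × 275 = 191.67 mol/min
Reaction term: ξ·ΔH°_rxn = 191.67 × 16.6 = 3181.8 kJ/min
Sensible, feed 61.3→25 °C: -1577.2 kJ/min
Outlet flows (mol/min): A 83.325, B 191.67
Sensible, products 25→162 °C: 5716.3 kJ/min
Q = ΔH = 7320.9 kJ/min = 122.01 kW
Heat supplied = 439.25 MJ/h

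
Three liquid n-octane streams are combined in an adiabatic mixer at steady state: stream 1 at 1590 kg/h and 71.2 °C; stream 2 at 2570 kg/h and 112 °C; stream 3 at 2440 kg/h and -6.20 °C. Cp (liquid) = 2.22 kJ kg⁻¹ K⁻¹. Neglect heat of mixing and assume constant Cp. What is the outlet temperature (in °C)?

Adiabatic, steady state ⇒ Σ ṁᵢCp,ᵢ(T_out − Tᵢ) = 0
Σ ṁᵢCp,ᵢTᵢ = 1590×2.22×71.2 + 2570×2.22×112 + 2440×2.22×-6.20 = 856740
Σ ṁᵢCp,ᵢ = 1590×2.22 + 2570×2.22 + 2440×2.22 = 14652
T_out = 856740 / 14652 = 58.473 °C

T_out = 58.5 °C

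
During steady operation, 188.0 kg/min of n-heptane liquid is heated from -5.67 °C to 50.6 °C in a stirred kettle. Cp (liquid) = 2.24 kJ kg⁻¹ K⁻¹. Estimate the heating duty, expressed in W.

Q = ṁ·Cp·ΔT = 188.0 × 2.24 × (50.6 − -5.67) = 23696 kJ/min
Converting: 23696 / 60 s = 394.94 kW
Heating duty = 394940 W

Q = 395000 W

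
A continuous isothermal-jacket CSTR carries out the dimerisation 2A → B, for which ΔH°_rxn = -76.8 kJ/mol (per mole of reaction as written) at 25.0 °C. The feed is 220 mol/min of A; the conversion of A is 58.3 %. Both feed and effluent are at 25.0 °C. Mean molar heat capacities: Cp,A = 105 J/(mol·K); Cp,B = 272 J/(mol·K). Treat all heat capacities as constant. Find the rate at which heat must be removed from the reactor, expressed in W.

Extent of reaction ξ = 0.583 × 220 / 2 = 64.13 mol/min
Reaction term: ξ·ΔH°_rxn = 64.13 × -76.8 = -4925.2 kJ/min
Q = ΔH = -4925.2 kJ/min = -82.086 kW
Heat removed = 82086 W

Q_out = 82100 W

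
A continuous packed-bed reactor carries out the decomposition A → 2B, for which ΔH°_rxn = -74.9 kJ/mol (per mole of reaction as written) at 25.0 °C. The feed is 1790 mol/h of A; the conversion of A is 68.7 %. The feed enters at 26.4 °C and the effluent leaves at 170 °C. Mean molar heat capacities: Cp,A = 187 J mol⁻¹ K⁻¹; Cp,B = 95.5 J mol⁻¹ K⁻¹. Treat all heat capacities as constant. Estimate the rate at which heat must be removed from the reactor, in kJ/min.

Q_out = 722 kJ/min

Extent of reaction ξ = 0.687 × 1790 = 1229.7 mol/h
Reaction term: ξ·ΔH°_rxn = 1229.7 × -74.9 = -92107 kJ/h
Sensible, feed 26.4→25 °C: -468.62 kJ/h
Outlet flows (mol/h): A 560.27, B 2459.5
Sensible, products 25→170 °C: 49249 kJ/h
Q = ΔH = -43326 kJ/h = -12.035 kW
Heat removed = 722.11 kJ/min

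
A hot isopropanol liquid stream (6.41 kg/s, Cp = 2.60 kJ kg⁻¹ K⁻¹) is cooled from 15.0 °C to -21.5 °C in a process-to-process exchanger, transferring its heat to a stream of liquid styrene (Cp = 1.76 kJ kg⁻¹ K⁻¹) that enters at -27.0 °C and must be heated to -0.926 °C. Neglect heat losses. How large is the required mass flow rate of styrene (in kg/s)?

Heat released by hot stream: Q = 6.41 × 2.60 × (15.0 − -21.5) = 608.31 kJ/s
Energy balance on cold side (adiabatic exchanger): Q = ṁ_c·Cp_c·(T_c,out − T_c,in)
ṁ_c = 608.31 / [1.76 × (-0.926 − -27.0)] = 13.256 kg/s

ṁ_c = 13.3 kg/s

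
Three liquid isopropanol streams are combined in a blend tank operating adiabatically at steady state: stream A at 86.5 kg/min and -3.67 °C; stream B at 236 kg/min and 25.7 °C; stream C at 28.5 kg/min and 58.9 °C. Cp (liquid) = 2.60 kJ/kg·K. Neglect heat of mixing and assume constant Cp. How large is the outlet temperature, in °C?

No heat crosses the boundary, so H_out = H_in.
T_out = Σ ṁᵢCp,ᵢTᵢ / Σ ṁᵢCp,ᵢ
      = 19309 / 912.6 = 21.158 °C

T_out = 21.2 °C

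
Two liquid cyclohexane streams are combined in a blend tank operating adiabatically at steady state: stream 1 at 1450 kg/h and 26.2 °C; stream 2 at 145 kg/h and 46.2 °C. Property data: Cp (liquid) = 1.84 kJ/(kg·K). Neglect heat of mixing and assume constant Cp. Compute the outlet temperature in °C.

No heat crosses the boundary, so H_out = H_in.
Σ ṁᵢCp,ᵢTᵢ = 1450×1.84×26.2 + 145×1.84×46.2 = 82228
Σ ṁᵢCp,ᵢ = 1450×1.84 + 145×1.84 = 2934.8
T_out = 82228 / 2934.8 = 28.018 °C

T_out = 28.0 °C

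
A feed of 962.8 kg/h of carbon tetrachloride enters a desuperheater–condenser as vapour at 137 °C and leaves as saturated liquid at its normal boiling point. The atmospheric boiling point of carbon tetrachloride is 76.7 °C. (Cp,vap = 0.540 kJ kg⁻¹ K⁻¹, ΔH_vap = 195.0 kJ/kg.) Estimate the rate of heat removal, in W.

Q_c = 60900 W

vapour 137→76.7 °C: -32.562 kJ/kg
condensation at 76.7 °C: -195 kJ/kg
Δh = -32.562 + -195 = -227.56 kJ/kg
Q = ṁ·Δh = 962.8 kg/h × -227.56 kJ/kg = -219100 kJ/h
|Q| = 60.86 kW = 60860 W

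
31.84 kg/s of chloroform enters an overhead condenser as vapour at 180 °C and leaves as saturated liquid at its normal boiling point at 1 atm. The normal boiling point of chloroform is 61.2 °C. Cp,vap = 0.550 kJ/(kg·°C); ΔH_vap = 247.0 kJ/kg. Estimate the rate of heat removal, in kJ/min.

vapour 180→61.2 °C: -65.34 kJ/kg
condensation at 61.2 °C: -247 kJ/kg
Δh = -65.34 + -247 = -312.34 kJ/kg
Q = ṁ·Δh = 31.84 kg/s × -312.34 kJ/kg = -9944.9 kJ/s
|Q| = 9944.9 kW = 596690 kJ/min

Q_c = 597000 kJ/min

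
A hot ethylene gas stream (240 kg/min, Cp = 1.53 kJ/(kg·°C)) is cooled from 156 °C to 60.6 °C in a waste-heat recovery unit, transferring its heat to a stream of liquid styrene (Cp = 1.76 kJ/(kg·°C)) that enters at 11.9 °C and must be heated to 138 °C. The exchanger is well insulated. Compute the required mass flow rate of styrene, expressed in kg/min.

ṁ_c = 158 kg/min

Heat released by hot stream: Q = 240 × 1.53 × (156 − 60.6) = 35031 kJ/min
Energy balance on cold side (adiabatic exchanger): Q = ṁ_c·Cp_c·(T_c,out − T_c,in)
ṁ_c = 35031 / [1.76 × (138 − 11.9)] = 157.84 kg/min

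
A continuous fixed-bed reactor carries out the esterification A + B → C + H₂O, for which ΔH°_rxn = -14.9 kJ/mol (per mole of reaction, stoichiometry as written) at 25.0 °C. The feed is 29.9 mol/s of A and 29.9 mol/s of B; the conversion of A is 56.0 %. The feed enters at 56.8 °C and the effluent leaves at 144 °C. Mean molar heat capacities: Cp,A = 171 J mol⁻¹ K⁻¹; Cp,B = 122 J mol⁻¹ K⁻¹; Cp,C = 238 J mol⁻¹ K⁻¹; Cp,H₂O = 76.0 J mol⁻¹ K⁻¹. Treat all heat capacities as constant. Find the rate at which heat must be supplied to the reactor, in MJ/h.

Extent of reaction ξ = 0.560 × 29.9 = 16.744 mol/s
Reaction term: ξ·ΔH°_rxn = 16.744 × -14.9 = -249.49 kJ/s
Sensible, feed 56.8→25 °C: -278.59 kJ/s
Outlet flows (mol/s): A 13.156, B 13.156, C 16.744, H₂O 16.744
Sensible, products 25→144 °C: 1084.4 kJ/s
Q = ΔH = 556.29 kJ/s = 556.29 kW
Heat supplied = 2002.6 MJ/h

Q_in = 2000 MJ/h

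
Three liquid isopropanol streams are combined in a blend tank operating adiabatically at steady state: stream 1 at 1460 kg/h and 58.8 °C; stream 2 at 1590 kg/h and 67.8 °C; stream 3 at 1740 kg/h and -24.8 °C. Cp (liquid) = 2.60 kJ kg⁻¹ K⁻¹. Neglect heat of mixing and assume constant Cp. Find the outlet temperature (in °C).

T_out = 31.4 °C

Energy balance with Q = 0: Σ ṁᵢCp,ᵢ(T_out − Tᵢ) = 0
T_out = Σ ṁᵢCp,ᵢTᵢ / Σ ṁᵢCp,ᵢ
      = 391290 / 12454 = 31.419 °C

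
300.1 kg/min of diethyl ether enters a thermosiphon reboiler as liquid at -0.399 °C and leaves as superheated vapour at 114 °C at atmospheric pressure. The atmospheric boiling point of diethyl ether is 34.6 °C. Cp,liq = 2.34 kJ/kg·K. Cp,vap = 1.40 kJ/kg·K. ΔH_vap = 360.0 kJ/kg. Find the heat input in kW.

Q = 2770 kW

liquid -0.399→34.6 °C: 81.898 kJ/kg
vaporisation at 34.6 °C: 360 kJ/kg
vapour 34.6→114 °C: 111.16 kJ/kg
Δh = 81.898 + 360 + 111.16 = 553.06 kJ/kg
Q = ṁ·Δh = 300.1 kg/min × 553.06 kJ/kg = 165970 kJ/min
|Q| = 2766.2 kW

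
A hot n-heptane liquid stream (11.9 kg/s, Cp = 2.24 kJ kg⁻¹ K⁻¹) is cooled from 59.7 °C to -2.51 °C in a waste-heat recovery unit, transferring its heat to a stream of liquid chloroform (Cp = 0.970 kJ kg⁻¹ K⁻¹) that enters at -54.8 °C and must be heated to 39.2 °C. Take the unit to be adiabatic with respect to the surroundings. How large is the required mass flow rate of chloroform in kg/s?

ṁ_c = 18.2 kg/s

Heat released by hot stream: Q = 11.9 × 2.24 × (59.7 − -2.51) = 1658.3 kJ/s
Energy balance on cold side (adiabatic exchanger): Q = ṁ_c·Cp_c·(T_c,out − T_c,in)
ṁ_c = 1658.3 / [0.970 × (39.2 − -54.8)] = 18.187 kg/s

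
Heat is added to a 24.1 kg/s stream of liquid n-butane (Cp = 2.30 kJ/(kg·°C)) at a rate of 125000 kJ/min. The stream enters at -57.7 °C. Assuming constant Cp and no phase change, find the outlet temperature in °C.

T_out = -20.1 °C

Q = 125000 kJ/min = 2083.3 kJ/s
ΔT = Q/(ṁ·Cp) = 2083.3/(24.1×2.30) = 37.585 K
T_out = -57.7 + 37.585 = -20.115 °C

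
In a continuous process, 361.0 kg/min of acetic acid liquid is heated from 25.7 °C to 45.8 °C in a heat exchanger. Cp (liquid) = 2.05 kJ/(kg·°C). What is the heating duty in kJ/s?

Q = ṁ·Cp·ΔT = 361.0 × 2.05 × (45.8 − 25.7) = 14875 kJ/min
Converting: 14875 / 60 s = 247.92 kW

Q = 248 kJ/s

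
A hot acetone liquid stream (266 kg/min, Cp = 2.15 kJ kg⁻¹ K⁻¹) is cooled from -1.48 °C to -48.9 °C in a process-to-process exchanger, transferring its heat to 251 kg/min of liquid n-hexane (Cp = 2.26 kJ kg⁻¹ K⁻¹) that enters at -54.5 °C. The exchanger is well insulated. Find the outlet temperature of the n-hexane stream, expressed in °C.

T_c,out = -6.69 °C

Heat released by hot stream: Q = 266 × 2.15 × (-1.48 − -48.9) = 27119 kJ/min
Energy balance on cold side (adiabatic exchanger): Q = ṁ_c·Cp_c·(T_c,out − T_c,in)
T_c,out = -54.5 + 27119/(251 × 2.26) = -6.6921 °C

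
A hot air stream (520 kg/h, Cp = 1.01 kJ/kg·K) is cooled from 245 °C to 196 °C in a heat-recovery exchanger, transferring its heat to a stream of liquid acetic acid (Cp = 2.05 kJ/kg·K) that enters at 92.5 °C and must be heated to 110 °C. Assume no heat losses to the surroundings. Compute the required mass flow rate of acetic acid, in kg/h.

Heat released by hot stream: Q = 520 × 1.01 × (245 − 196) = 25735 kJ/h
Energy balance on cold side (adiabatic exchanger): Q = ṁ_c·Cp_c·(T_c,out − T_c,in)
ṁ_c = 25735 / [2.05 × (110 − 92.5)] = 717.35 kg/h

ṁ_c = 717 kg/h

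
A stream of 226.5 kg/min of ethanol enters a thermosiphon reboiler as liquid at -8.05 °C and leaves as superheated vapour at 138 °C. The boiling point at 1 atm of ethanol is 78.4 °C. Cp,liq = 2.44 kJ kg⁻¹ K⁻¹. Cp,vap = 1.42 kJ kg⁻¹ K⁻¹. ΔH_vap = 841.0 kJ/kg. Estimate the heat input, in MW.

liquid -8.05→78.4 °C: 210.94 kJ/kg
vaporisation at 78.4 °C: 841 kJ/kg
vapour 78.4→138 °C: 84.632 kJ/kg
Δh = 210.94 + 841 + 84.632 = 1136.6 kJ/kg
Q = ṁ·Δh = 226.5 kg/min × 1136.6 kJ/kg = 257430 kJ/min
|Q| = 4290.6 kW = 4.2906 MW

Q = 4.29 MW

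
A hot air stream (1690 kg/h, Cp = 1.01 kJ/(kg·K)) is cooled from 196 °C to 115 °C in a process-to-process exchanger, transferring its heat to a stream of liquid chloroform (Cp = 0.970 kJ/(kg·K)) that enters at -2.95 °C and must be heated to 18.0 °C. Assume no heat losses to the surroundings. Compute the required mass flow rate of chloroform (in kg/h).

Heat released by hot stream: Q = 1690 × 1.01 × (196 − 115) = 138260 kJ/h
Energy balance on cold side (adiabatic exchanger): Q = ṁ_c·Cp_c·(T_c,out − T_c,in)
ṁ_c = 138260 / [0.970 × (18.0 − -2.95)] = 6803.6 kg/h

ṁ_c = 6800 kg/h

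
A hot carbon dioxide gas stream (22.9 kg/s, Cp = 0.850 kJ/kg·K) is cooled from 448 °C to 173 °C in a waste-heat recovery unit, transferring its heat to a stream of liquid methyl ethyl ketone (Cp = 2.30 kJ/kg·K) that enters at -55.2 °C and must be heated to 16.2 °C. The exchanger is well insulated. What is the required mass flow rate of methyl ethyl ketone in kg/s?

Heat released by hot stream: Q = 22.9 × 0.850 × (448 − 173) = 5352.9 kJ/s
Energy balance on cold side (adiabatic exchanger): Q = ṁ_c·Cp_c·(T_c,out − T_c,in)
ṁ_c = 5352.9 / [2.30 × (16.2 − -55.2)] = 32.596 kg/s

ṁ_c = 32.6 kg/s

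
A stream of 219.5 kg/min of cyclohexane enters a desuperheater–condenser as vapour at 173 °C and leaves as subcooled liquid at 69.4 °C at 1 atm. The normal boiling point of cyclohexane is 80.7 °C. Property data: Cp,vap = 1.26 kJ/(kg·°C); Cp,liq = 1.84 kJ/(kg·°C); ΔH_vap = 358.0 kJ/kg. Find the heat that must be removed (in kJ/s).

Q_c = 1810 kJ/s

vapour 173→80.7 °C: -116.3 kJ/kg
condensation at 80.7 °C: -358 kJ/kg
liquid 80.7→69.4 °C: -20.792 kJ/kg
Δh = -116.3 + -358 + -20.792 = -495.09 kJ/kg
Q = ṁ·Δh = 219.5 kg/min × -495.09 kJ/kg = -108670 kJ/min
|Q| = 1811.2 kW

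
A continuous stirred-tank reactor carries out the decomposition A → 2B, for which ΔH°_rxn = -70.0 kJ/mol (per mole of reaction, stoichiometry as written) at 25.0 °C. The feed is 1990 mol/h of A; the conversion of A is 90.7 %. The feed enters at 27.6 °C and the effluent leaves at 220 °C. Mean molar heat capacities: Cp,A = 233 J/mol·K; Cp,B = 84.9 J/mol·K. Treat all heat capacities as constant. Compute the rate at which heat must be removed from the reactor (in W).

Q_out = 16500 W

Extent of reaction ξ = 0.907 × 1990 = 1804.9 mol/h
Reaction term: ξ·ΔH°_rxn = 1804.9 × -70.0 = -126350 kJ/h
Sensible, feed 27.6→25 °C: -1205.5 kJ/h
Outlet flows (mol/h): A 185.07, B 3609.9
Sensible, products 25→220 °C: 68172 kJ/h
Q = ΔH = -59379 kJ/h = -16.494 kW
Heat removed = 16494 W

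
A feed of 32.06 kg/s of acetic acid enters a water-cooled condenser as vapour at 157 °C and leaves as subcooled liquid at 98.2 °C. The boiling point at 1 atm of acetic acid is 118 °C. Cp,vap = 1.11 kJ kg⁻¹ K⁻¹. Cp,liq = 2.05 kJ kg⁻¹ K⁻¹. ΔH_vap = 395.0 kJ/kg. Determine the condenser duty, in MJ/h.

Q_c = 55300 MJ/h

vapour 157→118 °C: -43.29 kJ/kg
condensation at 118 °C: -395 kJ/kg
liquid 118→98.2 °C: -40.59 kJ/kg
Δh = -43.29 + -395 + -40.59 = -478.88 kJ/kg
Q = ṁ·Δh = 32.06 kg/s × -478.88 kJ/kg = -15353 kJ/s
|Q| = 15353 kW = 55270 MJ/h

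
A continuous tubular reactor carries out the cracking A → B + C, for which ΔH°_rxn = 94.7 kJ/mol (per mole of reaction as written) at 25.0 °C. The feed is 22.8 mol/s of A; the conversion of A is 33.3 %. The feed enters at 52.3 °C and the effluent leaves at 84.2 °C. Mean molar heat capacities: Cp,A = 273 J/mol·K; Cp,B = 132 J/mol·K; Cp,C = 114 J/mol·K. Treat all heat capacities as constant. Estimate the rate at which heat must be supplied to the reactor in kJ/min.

Q_in = 54300 kJ/min

Extent of reaction ξ = 0.333 × 22.8 = 7.5924 mol/s
Reaction term: ξ·ΔH°_rxn = 7.5924 × 94.7 = 719 kJ/s
Sensible, feed 52.3→25 °C: -169.93 kJ/s
Outlet flows (mol/s): A 15.208, B 7.5924, C 7.5924
Sensible, products 25→84.2 °C: 356.35 kJ/s
Q = ΔH = 905.42 kJ/s = 905.42 kW
Heat supplied = 54325 kJ/min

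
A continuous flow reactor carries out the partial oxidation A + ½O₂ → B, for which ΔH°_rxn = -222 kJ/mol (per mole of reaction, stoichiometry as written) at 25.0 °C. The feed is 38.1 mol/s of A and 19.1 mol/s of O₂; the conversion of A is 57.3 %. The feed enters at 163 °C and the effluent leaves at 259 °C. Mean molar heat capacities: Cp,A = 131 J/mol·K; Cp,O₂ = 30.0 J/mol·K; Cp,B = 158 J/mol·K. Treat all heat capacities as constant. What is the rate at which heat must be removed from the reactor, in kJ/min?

Q_out = 255000 kJ/min

Extent of reaction ξ = 0.573 × 38.1 = 21.831 mol/s
Reaction term: ξ·ΔH°_rxn = 21.831 × -222 = -4846.5 kJ/s
Sensible, feed 163→25 °C: -767.85 kJ/s
Outlet flows (mol/s): A 16.269, O₂ 8.1844, B 21.831
Sensible, products 25→259 °C: 1363.3 kJ/s
Q = ΔH = -4251.1 kJ/s = -4251.1 kW
Heat removed = 255070 kJ/min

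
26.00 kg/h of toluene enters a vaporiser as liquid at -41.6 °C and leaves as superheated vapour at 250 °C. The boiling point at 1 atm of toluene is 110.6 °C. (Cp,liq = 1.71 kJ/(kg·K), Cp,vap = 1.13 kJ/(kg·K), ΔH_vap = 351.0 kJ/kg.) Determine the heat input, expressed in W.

liquid -41.6→110.6 °C: 260.26 kJ/kg
vaporisation at 110.6 °C: 351 kJ/kg
vapour 110.6→250 °C: 157.52 kJ/kg
Δh = 260.26 + 351 + 157.52 = 768.78 kJ/kg
Q = ṁ·Δh = 26.00 kg/h × 768.78 kJ/kg = 19988 kJ/h
|Q| = 5.5523 kW = 5552.3 W

Q = 5550 W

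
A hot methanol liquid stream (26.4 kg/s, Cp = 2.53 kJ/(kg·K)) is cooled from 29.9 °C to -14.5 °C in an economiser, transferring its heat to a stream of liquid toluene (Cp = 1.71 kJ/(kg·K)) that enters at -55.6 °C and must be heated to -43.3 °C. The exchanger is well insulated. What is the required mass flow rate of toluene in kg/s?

Heat released by hot stream: Q = 26.4 × 2.53 × (29.9 − -14.5) = 2965.6 kJ/s
Energy balance on cold side (adiabatic exchanger): Q = ṁ_c·Cp_c·(T_c,out − T_c,in)
ṁ_c = 2965.6 / [1.71 × (-43.3 − -55.6)] = 141 kg/s

ṁ_c = 141 kg/s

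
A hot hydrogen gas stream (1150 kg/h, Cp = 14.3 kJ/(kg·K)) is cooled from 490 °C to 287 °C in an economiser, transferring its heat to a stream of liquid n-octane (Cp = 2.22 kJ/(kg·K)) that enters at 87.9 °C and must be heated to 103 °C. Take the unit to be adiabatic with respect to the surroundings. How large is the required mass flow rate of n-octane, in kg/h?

Heat released by hot stream: Q = 1150 × 14.3 × (490 − 287) = 3.3383e+06 kJ/h
Energy balance on cold side (adiabatic exchanger): Q = ṁ_c·Cp_c·(T_c,out − T_c,in)
ṁ_c = 3.3383e+06 / [2.22 × (103 − 87.9)] = 99586 kg/h

ṁ_c = 99600 kg/h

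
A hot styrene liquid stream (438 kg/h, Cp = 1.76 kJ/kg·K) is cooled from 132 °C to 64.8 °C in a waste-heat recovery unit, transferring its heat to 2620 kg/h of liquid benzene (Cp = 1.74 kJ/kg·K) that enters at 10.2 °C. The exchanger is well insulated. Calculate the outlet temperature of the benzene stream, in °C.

Heat released by hot stream: Q = 438 × 1.76 × (132 − 64.8) = 51803 kJ/h
Energy balance on cold side (adiabatic exchanger): Q = ṁ_c·Cp_c·(T_c,out − T_c,in)
T_c,out = 10.2 + 51803/(2620 × 1.74) = 21.563 °C

T_c,out = 21.6 °C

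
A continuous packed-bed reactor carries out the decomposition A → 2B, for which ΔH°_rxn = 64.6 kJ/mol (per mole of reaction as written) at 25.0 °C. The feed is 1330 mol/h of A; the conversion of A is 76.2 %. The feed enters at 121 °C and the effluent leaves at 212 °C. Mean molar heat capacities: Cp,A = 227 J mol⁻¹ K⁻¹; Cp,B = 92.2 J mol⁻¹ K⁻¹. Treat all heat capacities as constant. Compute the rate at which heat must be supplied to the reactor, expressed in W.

Q_in = 23600 W

Extent of reaction ξ = 0.762 × 1330 = 1013.5 mol/h
Reaction term: ξ·ΔH°_rxn = 1013.5 × 64.6 = 65470 kJ/h
Sensible, feed 121→25 °C: -28983 kJ/h
Outlet flows (mol/h): A 316.54, B 2026.9
Sensible, products 25→212 °C: 48384 kJ/h
Q = ΔH = 84870 kJ/h = 23.575 kW
Heat supplied = 23575 W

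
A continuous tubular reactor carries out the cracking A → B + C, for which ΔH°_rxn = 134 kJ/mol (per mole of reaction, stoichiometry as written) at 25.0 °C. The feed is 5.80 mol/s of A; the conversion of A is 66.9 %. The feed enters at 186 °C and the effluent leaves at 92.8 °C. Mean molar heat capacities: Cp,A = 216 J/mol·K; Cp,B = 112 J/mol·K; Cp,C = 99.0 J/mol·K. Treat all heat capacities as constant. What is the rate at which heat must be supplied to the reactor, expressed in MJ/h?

Extent of reaction ξ = 0.669 × 5.80 = 3.8802 mol/s
Reaction term: ξ·ΔH°_rxn = 3.8802 × 134 = 519.95 kJ/s
Sensible, feed 186→25 °C: -201.7 kJ/s
Outlet flows (mol/s): A 1.9198, B 3.8802, C 3.8802
Sensible, products 25→92.8 °C: 83.624 kJ/s
Q = ΔH = 401.87 kJ/s = 401.87 kW
Heat supplied = 1446.7 MJ/h

Q_in = 1450 MJ/h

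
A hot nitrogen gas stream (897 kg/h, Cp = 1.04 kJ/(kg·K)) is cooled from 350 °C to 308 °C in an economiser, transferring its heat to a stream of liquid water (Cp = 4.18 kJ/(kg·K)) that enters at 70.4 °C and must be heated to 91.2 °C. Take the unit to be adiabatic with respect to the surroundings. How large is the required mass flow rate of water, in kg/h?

ṁ_c = 451 kg/h

Heat released by hot stream: Q = 897 × 1.04 × (350 − 308) = 39181 kJ/h
Energy balance on cold side (adiabatic exchanger): Q = ṁ_c·Cp_c·(T_c,out − T_c,in)
ṁ_c = 39181 / [4.18 × (91.2 − 70.4)] = 450.65 kg/h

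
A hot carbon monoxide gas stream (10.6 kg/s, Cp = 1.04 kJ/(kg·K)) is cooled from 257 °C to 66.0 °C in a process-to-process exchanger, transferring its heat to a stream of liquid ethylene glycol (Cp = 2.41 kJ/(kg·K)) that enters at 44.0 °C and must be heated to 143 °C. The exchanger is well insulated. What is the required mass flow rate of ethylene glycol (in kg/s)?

ṁ_c = 8.83 kg/s

Heat released by hot stream: Q = 10.6 × 1.04 × (257 − 66.0) = 2105.6 kJ/s
Energy balance on cold side (adiabatic exchanger): Q = ṁ_c·Cp_c·(T_c,out − T_c,in)
ṁ_c = 2105.6 / [2.41 × (143 − 44.0)] = 8.8251 kg/s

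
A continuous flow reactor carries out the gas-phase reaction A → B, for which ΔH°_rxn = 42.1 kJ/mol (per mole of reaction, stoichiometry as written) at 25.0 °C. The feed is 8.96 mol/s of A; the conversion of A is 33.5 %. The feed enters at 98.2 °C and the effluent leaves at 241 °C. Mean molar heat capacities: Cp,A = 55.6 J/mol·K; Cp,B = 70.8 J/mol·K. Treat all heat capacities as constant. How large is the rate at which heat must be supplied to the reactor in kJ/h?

Extent of reaction ξ = 0.335 × 8.96 = 3.0016 mol/s
Reaction term: ξ·ΔH°_rxn = 3.0016 × 42.1 = 126.37 kJ/s
Sensible, feed 98.2→25 °C: -36.466 kJ/s
Outlet flows (mol/s): A 5.9584, B 3.0016
Sensible, products 25→241 °C: 117.46 kJ/s
Q = ΔH = 207.36 kJ/s = 207.36 kW
Heat supplied = 746500 kJ/h

Q_in = 747000 kJ/h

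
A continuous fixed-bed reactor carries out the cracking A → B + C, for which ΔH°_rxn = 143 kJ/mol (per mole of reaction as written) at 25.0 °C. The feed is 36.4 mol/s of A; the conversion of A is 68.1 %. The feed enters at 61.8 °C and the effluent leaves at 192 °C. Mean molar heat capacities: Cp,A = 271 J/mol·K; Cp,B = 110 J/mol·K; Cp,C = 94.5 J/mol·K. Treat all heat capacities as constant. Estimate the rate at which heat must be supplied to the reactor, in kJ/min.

Q_in = 273000 kJ/min

Extent of reaction ξ = 0.681 × 36.4 = 24.788 mol/s
Reaction term: ξ·ΔH°_rxn = 24.788 × 143 = 3544.7 kJ/s
Sensible, feed 61.8→25 °C: -363.01 kJ/s
Outlet flows (mol/s): A 11.612, B 24.788, C 24.788
Sensible, products 25→192 °C: 1372.1 kJ/s
Q = ΔH = 4553.8 kJ/s = 4553.8 kW
Heat supplied = 273230 kJ/min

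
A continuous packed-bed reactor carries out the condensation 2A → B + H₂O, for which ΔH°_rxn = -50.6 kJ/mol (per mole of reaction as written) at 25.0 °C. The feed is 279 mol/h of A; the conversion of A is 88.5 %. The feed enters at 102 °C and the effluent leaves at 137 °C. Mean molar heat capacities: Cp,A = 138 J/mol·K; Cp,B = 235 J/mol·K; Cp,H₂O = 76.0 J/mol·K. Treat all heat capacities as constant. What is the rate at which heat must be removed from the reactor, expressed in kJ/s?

Extent of reaction ξ = 0.885 × 279 / 2 = 123.46 mol/h
Reaction term: ξ·ΔH°_rxn = 123.46 × -50.6 = -6246.9 kJ/h
Sensible, feed 102→25 °C: -2964.7 kJ/h
Outlet flows (mol/h): A 32.085, B 123.46, H₂O 123.46
Sensible, products 25→137 °C: 4796.2 kJ/h
Q = ΔH = -4415.4 kJ/h = -1.2265 kW
Heat removed = 1.2265 kJ/s

Q_out = 1.23 kJ/s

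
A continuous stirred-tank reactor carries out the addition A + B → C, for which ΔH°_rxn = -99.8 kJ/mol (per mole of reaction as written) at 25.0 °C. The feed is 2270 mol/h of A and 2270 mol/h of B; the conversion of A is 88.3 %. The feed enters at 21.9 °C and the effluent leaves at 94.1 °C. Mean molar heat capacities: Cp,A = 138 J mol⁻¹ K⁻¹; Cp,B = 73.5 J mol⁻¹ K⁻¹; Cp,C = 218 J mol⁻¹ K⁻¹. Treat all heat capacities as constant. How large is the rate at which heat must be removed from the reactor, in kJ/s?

Extent of reaction ξ = 0.883 × 2270 = 2004.4 mol/h
Reaction term: ξ·ΔH°_rxn = 2004.4 × -99.8 = -200040 kJ/h
Sensible, feed 21.9→25 °C: 1488.3 kJ/h
Outlet flows (mol/h): A 265.59, B 265.59, C 2004.4
Sensible, products 25→94.1 °C: 34076 kJ/h
Q = ΔH = -164480 kJ/h = -45.688 kW
Heat removed = 45.688 kJ/s

Q_out = 45.7 kJ/s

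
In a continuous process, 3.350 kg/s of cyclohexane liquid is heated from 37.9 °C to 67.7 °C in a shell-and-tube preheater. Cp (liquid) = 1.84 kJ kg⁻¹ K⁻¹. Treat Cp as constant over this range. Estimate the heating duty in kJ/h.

Q = ṁ·Cp·ΔT = 3.350 × 1.84 × (67.7 − 37.9) = 183.69 kJ/s
Heating duty = 661270 kJ/h

Q = 661000 kJ/h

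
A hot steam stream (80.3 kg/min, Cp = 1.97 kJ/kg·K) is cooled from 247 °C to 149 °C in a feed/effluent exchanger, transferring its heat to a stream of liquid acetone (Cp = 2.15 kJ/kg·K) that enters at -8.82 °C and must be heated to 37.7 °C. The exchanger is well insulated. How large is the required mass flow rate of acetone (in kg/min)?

ṁ_c = 155 kg/min

Heat released by hot stream: Q = 80.3 × 1.97 × (247 − 149) = 15503 kJ/min
Energy balance on cold side (adiabatic exchanger): Q = ṁ_c·Cp_c·(T_c,out − T_c,in)
ṁ_c = 15503 / [2.15 × (37.7 − -8.82)] = 155 kg/min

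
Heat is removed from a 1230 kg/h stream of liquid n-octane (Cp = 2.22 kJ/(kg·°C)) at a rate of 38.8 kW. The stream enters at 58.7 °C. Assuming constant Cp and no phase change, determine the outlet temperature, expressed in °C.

Q = 38.8 kW = 139680 kJ/h
ΔT = Q/(ṁ·Cp) = 139680/(1230×2.22) = 51.154 K
T_out = 58.7 − 51.154 = 7.5464 °C

T_out = 7.55 °C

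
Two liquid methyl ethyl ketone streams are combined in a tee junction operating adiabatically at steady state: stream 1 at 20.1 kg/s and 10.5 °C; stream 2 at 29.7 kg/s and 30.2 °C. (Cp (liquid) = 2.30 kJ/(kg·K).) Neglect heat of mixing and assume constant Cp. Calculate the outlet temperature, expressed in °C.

Energy balance with Q = 0: Σ ṁᵢCp,ᵢ(T_out − Tᵢ) = 0
Σ ṁᵢCp,ᵢTᵢ = 20.1×2.30×10.5 + 29.7×2.30×30.2 = 2548.4
Σ ṁᵢCp,ᵢ = 20.1×2.30 + 29.7×2.30 = 114.54
T_out = 2548.4 / 114.54 = 22.249 °C

T_out = 22.2 °C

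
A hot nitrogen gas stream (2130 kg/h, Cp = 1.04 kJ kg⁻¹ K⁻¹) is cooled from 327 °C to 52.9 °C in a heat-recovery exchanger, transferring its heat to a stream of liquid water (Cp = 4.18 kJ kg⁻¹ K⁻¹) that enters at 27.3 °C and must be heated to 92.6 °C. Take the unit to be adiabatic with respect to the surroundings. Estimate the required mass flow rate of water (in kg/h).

ṁ_c = 2220 kg/h

Heat released by hot stream: Q = 2130 × 1.04 × (327 − 52.9) = 607190 kJ/h
Energy balance on cold side (adiabatic exchanger): Q = ṁ_c·Cp_c·(T_c,out − T_c,in)
ṁ_c = 607190 / [4.18 × (92.6 − 27.3)] = 2224.5 kg/h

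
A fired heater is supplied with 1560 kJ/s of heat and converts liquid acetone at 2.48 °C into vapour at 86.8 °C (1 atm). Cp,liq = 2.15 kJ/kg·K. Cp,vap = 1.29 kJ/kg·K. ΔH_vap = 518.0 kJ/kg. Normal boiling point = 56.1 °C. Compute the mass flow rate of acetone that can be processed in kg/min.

ṁ = 139 kg/min

Δh = 2.15×(56.1−2.48) + 518.0 + 1.29×(86.8−56.1) = 672.89 kJ/kg
Q = 1560 kJ/s = 1560 kJ/s = 93600 kJ/min
ṁ = Q/Δh = 93600 / 672.89 = 139.1 kg/min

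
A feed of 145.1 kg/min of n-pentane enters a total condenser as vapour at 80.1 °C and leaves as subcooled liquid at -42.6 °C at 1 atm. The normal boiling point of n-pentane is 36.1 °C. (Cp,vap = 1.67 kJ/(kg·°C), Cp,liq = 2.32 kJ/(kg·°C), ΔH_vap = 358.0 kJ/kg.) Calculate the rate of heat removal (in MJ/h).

Q_c = 5350 MJ/h

vapour 80.1→36.1 °C: -73.48 kJ/kg
condensation at 36.1 °C: -358 kJ/kg
liquid 36.1→-42.6 °C: -182.58 kJ/kg
Δh = -73.48 + -358 + -182.58 = -614.06 kJ/kg
Q = ṁ·Δh = 145.1 kg/min × -614.06 kJ/kg = -89101 kJ/min
|Q| = 1485 kW = 5346 MJ/h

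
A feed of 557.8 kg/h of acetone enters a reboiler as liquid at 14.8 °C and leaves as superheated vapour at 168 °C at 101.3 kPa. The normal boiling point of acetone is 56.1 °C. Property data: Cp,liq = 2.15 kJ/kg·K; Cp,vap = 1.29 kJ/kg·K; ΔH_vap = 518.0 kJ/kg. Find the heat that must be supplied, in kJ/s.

liquid 14.8→56.1 °C: 88.795 kJ/kg
vaporisation at 56.1 °C: 518 kJ/kg
vapour 56.1→168 °C: 144.35 kJ/kg
Δh = 88.795 + 518 + 144.35 = 751.15 kJ/kg
Q = ṁ·Δh = 557.8 kg/h × 751.15 kJ/kg = 418990 kJ/h
|Q| = 116.39 kW

Q = 116 kJ/s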